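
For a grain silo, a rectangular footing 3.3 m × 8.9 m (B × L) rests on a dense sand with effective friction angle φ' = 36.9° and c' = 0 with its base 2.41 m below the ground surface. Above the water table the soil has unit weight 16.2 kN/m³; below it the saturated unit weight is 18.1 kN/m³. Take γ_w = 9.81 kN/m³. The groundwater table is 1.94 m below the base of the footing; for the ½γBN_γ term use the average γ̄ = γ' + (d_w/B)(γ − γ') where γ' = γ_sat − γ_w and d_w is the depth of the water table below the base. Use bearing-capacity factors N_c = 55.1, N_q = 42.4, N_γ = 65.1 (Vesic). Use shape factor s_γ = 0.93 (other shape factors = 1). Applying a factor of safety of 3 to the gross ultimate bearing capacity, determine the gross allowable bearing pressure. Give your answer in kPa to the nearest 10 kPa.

q = γ·D_f = 16.2 × 2.41 = 39.042 kPa.
γ' = 8.29 kN/m³; averaging over the depth B below the base, γ̄ = γ' + (d_w/B)(γ − γ') = 12.94 kN/m³.
q·N_q = 39.042 × 42.4 = 1655.4 kPa
0.5·γ·B·N_γ·s_γ = 0.5 × 12.94 × 3.3 × 65.1 × 0.93 = 1292.7 kPa
q_ult = 1655.4 + 1292.7 = 2948 kPa.
q_all = q_ult / FS = 2948 / 3 = 982.68 kPa.

q_all ≈ 980 kPa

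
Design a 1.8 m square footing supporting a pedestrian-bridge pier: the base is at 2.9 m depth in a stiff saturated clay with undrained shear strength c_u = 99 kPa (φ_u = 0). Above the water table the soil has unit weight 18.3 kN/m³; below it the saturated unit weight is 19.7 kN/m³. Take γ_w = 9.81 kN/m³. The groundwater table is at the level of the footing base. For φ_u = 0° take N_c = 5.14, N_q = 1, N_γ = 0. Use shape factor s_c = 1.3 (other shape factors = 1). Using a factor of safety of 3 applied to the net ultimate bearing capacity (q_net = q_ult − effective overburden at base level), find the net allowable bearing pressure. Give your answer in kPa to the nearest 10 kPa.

q_all(net) ≈ 220 kPa

q = γ·D_f = 18.3 × 2.9 = 53.07 kPa.
c·N_c·s_c = 99 × 5.14 × 1.3 = 661.52 kPa
q·N_q = 53.07 × 1 = 53.07 kPa
q_ult = 661.52 + 53.07 = 714.59 kPa.
Net ultimate: q_net = 714.59 − 53.07 = 661.52 kPa.
q_all(net) = 661.52 / 3 = 220.51 kPa.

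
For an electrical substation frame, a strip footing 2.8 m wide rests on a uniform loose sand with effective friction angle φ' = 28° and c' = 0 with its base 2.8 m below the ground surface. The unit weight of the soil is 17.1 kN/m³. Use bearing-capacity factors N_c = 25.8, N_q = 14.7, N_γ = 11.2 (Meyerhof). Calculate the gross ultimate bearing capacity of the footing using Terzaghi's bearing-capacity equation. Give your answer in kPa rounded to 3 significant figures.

q_ult ≈ 972 kPa

q = γ·D_f = 17.1 × 2.8 = 47.88 kPa.
q·N_q = 47.88 × 14.7 = 703.84 kPa
0.5·γ·B·N_γ = 0.5 × 17.1 × 2.8 × 11.2 = 268.13 kPa
q_ult = 703.84 + 268.13 = 971.96 kPa.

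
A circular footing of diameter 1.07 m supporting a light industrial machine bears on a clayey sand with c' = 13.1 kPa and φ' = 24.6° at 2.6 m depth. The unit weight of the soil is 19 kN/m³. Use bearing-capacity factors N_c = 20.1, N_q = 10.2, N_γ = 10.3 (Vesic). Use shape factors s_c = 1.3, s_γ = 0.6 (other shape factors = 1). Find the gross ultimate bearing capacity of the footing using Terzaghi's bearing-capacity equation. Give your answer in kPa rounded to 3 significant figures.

q_ult ≈ 909 kPa

q = γ·D_f = 19 × 2.6 = 49.4 kPa.
c·N_c·s_c = 13.1 × 20.1 × 1.3 = 342.3 kPa
q·N_q = 49.4 × 10.2 = 503.88 kPa
0.5·γ·B·N_γ·s_γ = 0.5 × 19 × 1.07 × 10.3 × 0.6 = 62.82 kPa
q_ult = 342.3 + 503.88 + 62.82 = 909 kPa.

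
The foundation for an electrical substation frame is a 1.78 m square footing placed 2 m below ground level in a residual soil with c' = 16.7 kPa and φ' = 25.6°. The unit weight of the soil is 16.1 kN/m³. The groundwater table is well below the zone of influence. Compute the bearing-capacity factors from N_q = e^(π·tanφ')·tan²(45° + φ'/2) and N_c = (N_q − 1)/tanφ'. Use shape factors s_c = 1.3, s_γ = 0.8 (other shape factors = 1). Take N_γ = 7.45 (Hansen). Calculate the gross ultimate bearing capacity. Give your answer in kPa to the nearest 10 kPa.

q_ult ≈ 920 kPa

tan25.6° = 0.4791, so N_q = e^(π×0.4791)·tan²(57.8°) = 4.505 × 2.522 = 11.36.
N_c = (11.36 − 1)/tan25.6° = 21.62.
Effective surcharge at the founding depth q = γ·D_f = 16.1 × 2 = 32.2 kPa.
q_ult = c·N_c·s_c + q·N_q + 0.5·γ·B·N_γ·s_γ
     = 16.7 × 21.623 × 1.3 + 32.2 × 11.36 + 0.5 × 16.1 × 1.78 × 7.45 × 0.8
     = 469.44 + 365.8 + 85.401 = 920.64 kPa.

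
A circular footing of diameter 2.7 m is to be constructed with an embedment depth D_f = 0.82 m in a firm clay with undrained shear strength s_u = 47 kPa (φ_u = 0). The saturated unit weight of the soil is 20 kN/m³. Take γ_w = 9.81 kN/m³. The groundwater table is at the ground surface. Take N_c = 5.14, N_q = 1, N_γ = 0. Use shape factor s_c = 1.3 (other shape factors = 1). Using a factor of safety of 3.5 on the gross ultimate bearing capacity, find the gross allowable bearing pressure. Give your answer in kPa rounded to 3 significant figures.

q_all ≈ 92.1 kPa

γ' = 20 − 9.81 = 10.19 kN/m³ (submerged throughout). q = 10.19 × 0.82 = 8.3558 kPa.
c·N_c·s_c = 47 × 5.14 × 1.3 = 314.05 kPa
q·N_q = 8.3558 × 1 = 8.3558 kPa
q_ult = 314.05 + 8.3558 = 322.41 kPa.
q_all = 322.41 / 3.5 = 92.117 kPa.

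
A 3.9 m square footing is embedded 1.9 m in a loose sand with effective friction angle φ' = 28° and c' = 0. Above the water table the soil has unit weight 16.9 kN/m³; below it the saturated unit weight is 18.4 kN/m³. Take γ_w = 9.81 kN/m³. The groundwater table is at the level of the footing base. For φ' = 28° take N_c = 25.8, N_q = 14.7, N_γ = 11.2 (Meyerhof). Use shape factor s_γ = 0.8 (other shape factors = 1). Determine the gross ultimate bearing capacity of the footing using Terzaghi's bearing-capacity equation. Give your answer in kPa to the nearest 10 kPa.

Overburden at base level: q = 16.9 × 1.9 = 32.11 kPa.
Below the base the soil is submerged, so the ½γBN_γ term uses γ' = 18.4 − 9.81 = 8.59 kN/m³.
Surcharge term q·N_q = 32.11 × 14.7 = 472.02 kPa; self-weight term 0.5·γ·B·N_γ·s_γ = 0.5 × 8.59 × 3.9 × 11.2 × 0.8 = 150.08 kPa.
q_ult = 472.02 + 150.08 = 622.1 kPa.

q_ult ≈ 620 kPa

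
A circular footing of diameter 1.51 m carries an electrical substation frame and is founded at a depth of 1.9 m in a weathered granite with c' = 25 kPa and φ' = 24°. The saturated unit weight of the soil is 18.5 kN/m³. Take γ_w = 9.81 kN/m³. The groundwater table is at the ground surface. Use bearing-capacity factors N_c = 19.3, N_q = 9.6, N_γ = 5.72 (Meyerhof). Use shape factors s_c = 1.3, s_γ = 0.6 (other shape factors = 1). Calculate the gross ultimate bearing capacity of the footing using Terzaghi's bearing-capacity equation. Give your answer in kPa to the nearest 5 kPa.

q_ult ≈ 810 kPa

γ' = 18.5 − 9.81 = 8.69 kN/m³ (submerged throughout). q = 8.69 × 1.9 = 16.511 kPa; the same γ' applies in the ½γBN_γ term.
c·N_c·s_c = 25 × 19.3 × 1.3 = 627.25 kPa
q·N_q = 16.511 × 9.6 = 158.51 kPa
0.5·γ·B·N_γ·s_γ = 0.5 × 8.69 × 1.51 × 5.72 × 0.6 = 22.517 kPa
q_ult = 627.25 + 158.51 + 22.517 = 808.27 kPa.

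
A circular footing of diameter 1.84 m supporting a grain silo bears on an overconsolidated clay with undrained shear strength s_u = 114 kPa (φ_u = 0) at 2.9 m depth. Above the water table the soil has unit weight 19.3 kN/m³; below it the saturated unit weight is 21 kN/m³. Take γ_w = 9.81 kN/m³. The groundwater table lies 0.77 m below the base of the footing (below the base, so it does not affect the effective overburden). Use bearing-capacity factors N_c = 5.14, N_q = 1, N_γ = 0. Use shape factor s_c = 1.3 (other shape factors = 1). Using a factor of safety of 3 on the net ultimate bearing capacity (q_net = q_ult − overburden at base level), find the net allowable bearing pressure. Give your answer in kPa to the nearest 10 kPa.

Overburden at base level: q = 19.3 × 2.9 = 55.97 kPa.
Cohesion term c·N_c·s_c = 114 × 5.14 × 1.3 = 761.75 kPa; surcharge term q·N_q = 55.97 × 1 = 55.97 kPa.
q_ult = 761.75 + 55.97 = 817.72 kPa.
q_net = 817.72 − 55.97 = 761.75 kPa.
q_all(net) = 761.75 / 3 = 253.92 kPa.

q_all(net) ≈ 250 kPa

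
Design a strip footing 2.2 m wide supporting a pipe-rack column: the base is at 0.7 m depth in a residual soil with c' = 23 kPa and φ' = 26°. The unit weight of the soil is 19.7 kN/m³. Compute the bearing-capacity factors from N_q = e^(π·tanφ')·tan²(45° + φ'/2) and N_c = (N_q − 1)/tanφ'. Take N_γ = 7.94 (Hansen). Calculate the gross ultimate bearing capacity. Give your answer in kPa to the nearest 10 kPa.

q_ult ≈ 850 kPa

tan26° = 0.4877, so N_q = e^(π×0.4877)·tan²(58°) = 4.629 × 2.561 = 11.85.
N_c = (11.85 − 1)/tan26° = 22.25.
q = γ·D_f = 19.7 × 0.7 = 13.79 kPa.
c·N_c = 23 × 22.254 = 511.85 kPa
q·N_q = 13.79 × 11.854 = 163.47 kPa
0.5·γ·B·N_γ = 0.5 × 19.7 × 2.2 × 7.94 = 172.06 kPa
q_ult = 511.85 + 163.47 + 172.06 = 847.38 kPa.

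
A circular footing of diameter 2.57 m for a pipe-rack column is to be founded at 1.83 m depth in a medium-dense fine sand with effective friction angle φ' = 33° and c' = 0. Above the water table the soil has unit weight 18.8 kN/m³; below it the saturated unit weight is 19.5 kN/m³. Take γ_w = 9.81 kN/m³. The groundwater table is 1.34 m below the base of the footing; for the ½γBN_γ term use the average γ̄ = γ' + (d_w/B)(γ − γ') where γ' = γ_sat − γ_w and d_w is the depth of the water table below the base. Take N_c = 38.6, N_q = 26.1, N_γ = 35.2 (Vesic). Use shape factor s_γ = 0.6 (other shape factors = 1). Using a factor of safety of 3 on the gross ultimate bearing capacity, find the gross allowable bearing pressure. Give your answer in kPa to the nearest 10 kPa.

q_all ≈ 430 kPa

Effective surcharge at the founding depth q = γ·D_f = 18.8 × 1.83 = 34.404 kPa.
With d_w = 1.34 m < B, γ̄ = 9.69 + (1.34/2.57) × (18.8 − 9.69) = 14.44 kN/m³.
q_ult = q·N_q + 0.5·γ·B·N_γ·s_γ
     = 34.404 × 26.1 + 0.5 × 14.44 × 2.57 × 35.2 × 0.6
     = 897.94 + 391.89 = 1289.8 kPa.
q_all = 1289.8 / 3 = 429.94 kPa.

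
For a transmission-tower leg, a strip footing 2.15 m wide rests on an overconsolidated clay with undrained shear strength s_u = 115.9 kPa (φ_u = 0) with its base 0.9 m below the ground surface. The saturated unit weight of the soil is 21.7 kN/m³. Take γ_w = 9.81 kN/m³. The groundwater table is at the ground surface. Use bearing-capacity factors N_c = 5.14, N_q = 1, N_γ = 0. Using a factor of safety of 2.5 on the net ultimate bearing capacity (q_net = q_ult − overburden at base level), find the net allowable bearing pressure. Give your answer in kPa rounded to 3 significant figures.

With the water table at the surface the whole profile is submerged: γ' = 21.7 − 9.81 = 11.89 kN/m³, so q = γ'·D_f = 10.701 kPa.
q_ult = c·N_c + q·N_q
     = 115.9 × 5.14 + 10.701 × 1
     = 595.73 + 10.701 = 606.43 kPa.
q_net = 606.43 − 10.701 = 595.73 kPa.
q_all(net) = 595.73 / 2.5 = 238.29 kPa.

q_all(net) ≈ 238 kPa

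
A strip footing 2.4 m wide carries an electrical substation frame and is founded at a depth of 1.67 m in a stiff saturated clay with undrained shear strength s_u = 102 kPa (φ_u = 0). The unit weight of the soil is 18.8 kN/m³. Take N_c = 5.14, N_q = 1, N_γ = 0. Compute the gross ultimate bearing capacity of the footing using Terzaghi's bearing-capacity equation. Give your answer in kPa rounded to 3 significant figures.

Overburden at base level: q = 18.8 × 1.67 = 31.396 kPa.
Cohesion term c·N_c = 102 × 5.14 = 524.28 kPa; surcharge term q·N_q = 31.396 × 1 = 31.396 kPa.
q_ult = 524.28 + 31.396 = 555.68 kPa.

q_ult ≈ 556 kPa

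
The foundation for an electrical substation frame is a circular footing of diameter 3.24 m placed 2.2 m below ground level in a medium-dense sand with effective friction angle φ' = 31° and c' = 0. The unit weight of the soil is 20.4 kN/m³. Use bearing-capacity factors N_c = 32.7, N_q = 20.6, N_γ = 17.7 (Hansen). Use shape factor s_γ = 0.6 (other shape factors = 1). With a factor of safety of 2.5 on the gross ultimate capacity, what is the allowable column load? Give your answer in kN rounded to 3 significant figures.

q = γ·D_f = 20.4 × 2.2 = 44.88 kPa.
q·N_q = 44.88 × 20.6 = 924.53 kPa
0.5·γ·B·N_γ·s_γ = 0.5 × 20.4 × 3.24 × 17.7 × 0.6 = 350.97 kPa
q_ult = 924.53 + 350.97 = 1275.5 kPa.
Gross allowable pressure q_all = 1275.5 / 2.5 = 510.2 kPa.
Footing area = 8.2448 m², so allowable column load = 510.2 × 8.2448 = 4206.5 kN.

P_all ≈ 4210 kN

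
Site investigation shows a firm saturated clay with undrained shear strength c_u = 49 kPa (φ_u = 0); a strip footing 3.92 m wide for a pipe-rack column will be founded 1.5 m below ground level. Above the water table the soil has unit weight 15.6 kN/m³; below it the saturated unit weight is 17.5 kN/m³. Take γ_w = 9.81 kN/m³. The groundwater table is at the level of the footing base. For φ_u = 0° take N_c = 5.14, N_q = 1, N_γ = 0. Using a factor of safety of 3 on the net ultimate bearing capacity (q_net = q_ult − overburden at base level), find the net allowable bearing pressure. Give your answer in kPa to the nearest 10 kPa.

q_all(net) ≈ 80 kPa

q = γ·D_f = 15.6 × 1.5 = 23.4 kPa.
c·N_c = 49 × 5.14 = 251.86 kPa
q·N_q = 23.4 × 1 = 23.4 kPa
q_ult = 251.86 + 23.4 = 275.26 kPa.
q_net = 275.26 − 23.4 = 251.86 kPa.
q_all(net) = 251.86 / 3 = 83.953 kPa.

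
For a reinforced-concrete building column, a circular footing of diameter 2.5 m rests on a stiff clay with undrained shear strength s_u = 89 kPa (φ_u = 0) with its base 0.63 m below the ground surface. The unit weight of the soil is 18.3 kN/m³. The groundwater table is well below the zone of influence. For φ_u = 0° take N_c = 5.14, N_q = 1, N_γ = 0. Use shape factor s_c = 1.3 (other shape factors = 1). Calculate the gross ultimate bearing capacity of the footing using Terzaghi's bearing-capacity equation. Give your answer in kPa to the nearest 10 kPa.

q_ult ≈ 610 kPa

q = γ·D_f = 18.3 × 0.63 = 11.529 kPa.
c·N_c·s_c = 89 × 5.14 × 1.3 = 594.7 kPa
q·N_q = 11.529 × 1 = 11.529 kPa
q_ult = 594.7 + 11.529 = 606.23 kPa.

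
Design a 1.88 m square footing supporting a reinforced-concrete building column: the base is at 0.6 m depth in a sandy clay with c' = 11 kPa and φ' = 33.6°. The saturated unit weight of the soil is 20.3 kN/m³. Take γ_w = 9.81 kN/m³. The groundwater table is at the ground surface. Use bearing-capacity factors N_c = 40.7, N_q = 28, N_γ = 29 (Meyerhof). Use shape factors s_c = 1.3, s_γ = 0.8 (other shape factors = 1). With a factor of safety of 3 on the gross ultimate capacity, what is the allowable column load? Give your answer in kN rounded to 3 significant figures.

γ' = 20.3 − 9.81 = 10.49 kN/m³ (submerged throughout). q = 10.49 × 0.6 = 6.294 kPa; the same γ' applies in the ½γBN_γ term.
c·N_c·s_c = 11 × 40.7 × 1.3 = 582.01 kPa
q·N_q = 6.294 × 28 = 176.23 kPa
0.5·γ·B·N_γ·s_γ = 0.5 × 10.49 × 1.88 × 29 × 0.8 = 228.77 kPa
q_ult = 582.01 + 176.23 + 228.77 = 987.01 kPa.
Gross allowable pressure q_all = 987.01 / 3 = 329 kPa.
Footing area = 3.5344 m², so allowable column load = 329 × 3.5344 = 1162.8 kN.

P_all ≈ 1160 kN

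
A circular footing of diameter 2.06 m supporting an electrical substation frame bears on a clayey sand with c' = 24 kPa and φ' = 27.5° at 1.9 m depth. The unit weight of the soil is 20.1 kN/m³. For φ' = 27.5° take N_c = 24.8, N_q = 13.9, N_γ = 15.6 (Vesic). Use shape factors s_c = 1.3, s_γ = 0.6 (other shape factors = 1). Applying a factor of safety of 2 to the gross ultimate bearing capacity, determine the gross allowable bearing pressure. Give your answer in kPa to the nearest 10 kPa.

q_all ≈ 750 kPa

q = γ·D_f = 20.1 × 1.9 = 38.19 kPa.
c·N_c·s_c = 24 × 24.8 × 1.3 = 773.76 kPa
q·N_q = 38.19 × 13.9 = 530.84 kPa
0.5·γ·B·N_γ·s_γ = 0.5 × 20.1 × 2.06 × 15.6 × 0.6 = 193.78 kPa
q_ult = 773.76 + 530.84 + 193.78 = 1498.4 kPa.
q_all = q_ult / FS = 1498.4 / 2 = 749.19 kPa.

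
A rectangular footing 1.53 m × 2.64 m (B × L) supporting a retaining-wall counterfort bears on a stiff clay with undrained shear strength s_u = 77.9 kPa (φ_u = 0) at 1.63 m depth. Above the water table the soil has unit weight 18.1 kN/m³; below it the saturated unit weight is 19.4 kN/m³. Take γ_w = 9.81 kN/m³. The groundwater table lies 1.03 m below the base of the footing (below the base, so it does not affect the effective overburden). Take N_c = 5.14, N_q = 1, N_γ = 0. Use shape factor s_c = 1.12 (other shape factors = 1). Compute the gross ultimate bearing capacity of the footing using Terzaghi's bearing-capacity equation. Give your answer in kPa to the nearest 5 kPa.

q_ult ≈ 480 kPa

Effective surcharge at the founding depth q = γ·D_f = 18.1 × 1.63 = 29.503 kPa.
q_ult = c·N_c·s_c + q·N_q
     = 77.9 × 5.14 × 1.12 + 29.503 × 1
     = 448.45 + 29.503 = 477.96 kPa.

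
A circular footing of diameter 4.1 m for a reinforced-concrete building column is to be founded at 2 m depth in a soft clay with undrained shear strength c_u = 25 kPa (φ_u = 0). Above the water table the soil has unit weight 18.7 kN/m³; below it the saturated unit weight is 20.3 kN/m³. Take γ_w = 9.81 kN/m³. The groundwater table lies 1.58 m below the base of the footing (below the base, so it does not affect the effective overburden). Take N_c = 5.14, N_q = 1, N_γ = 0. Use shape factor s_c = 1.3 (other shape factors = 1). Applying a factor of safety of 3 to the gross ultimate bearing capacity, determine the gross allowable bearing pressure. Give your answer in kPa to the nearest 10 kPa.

q_all ≈ 70 kPa

Effective surcharge at the founding depth q = γ·D_f = 18.7 × 2 = 37.4 kPa.
q_ult = c·N_c·s_c + q·N_q
     = 25 × 5.14 × 1.3 + 37.4 × 1
     = 167.05 + 37.4 = 204.45 kPa.
q_all = q_ult / FS = 204.45 / 3 = 68.15 kPa.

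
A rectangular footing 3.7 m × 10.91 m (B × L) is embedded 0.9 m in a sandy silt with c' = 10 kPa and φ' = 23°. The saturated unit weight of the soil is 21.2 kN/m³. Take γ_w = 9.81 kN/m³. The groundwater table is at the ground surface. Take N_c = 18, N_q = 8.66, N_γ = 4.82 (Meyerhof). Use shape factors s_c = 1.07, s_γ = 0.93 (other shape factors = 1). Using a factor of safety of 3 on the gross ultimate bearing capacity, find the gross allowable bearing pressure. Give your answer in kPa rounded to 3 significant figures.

q_all ≈ 125 kPa

With the water table at the surface the whole profile is submerged: γ' = 21.2 − 9.81 = 11.39 kN/m³, so q = γ'·D_f = 10.251 kPa; the same γ' applies in the ½γBN_γ term.
q_ult = c·N_c·s_c + q·N_q + 0.5·γ·B·N_γ·s_γ
     = 10 × 18 × 1.07 + 10.251 × 8.66 + 0.5 × 11.39 × 3.7 × 4.82 × 0.93
     = 192.6 + 88.774 + 94.455 = 375.83 kPa.
q_all = 375.83 / 3 = 125.28 kPa.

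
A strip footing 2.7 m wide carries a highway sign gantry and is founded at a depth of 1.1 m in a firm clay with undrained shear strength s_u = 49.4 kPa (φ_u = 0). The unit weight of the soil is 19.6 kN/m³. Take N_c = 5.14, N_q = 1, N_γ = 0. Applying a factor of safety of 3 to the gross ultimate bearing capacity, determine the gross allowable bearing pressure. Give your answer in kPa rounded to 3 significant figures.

q = γ·D_f = 19.6 × 1.1 = 21.56 kPa.
c·N_c = 49.4 × 5.14 = 253.92 kPa
q·N_q = 21.56 × 1 = 21.56 kPa
q_ult = 253.92 + 21.56 = 275.48 kPa.
q_all = q_ult / FS = 275.48 / 3 = 91.825 kPa.

q_all ≈ 91.8 kPa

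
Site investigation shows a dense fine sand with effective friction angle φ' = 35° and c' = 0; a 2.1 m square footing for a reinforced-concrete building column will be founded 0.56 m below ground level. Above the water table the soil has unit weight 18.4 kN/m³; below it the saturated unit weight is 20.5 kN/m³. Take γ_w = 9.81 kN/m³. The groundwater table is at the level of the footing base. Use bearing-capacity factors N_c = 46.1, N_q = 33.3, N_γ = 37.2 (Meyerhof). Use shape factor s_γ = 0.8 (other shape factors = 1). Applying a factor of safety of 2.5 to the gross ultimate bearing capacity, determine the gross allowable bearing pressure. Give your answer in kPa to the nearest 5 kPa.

q_all ≈ 270 kPa

q = γ·D_f = 18.4 × 0.56 = 10.304 kPa.
For the ½γBN_γ term take γ' = 20.5 − 9.81 = 10.69 kN/m³ (soil below base is submerged).
q·N_q = 10.304 × 33.3 = 343.12 kPa
0.5·γ·B·N_γ·s_γ = 0.5 × 10.69 × 2.1 × 37.2 × 0.8 = 334.04 kPa
q_ult = 343.12 + 334.04 = 677.16 kPa.
q_all = q_ult / FS = 677.16 / 2.5 = 270.87 kPa.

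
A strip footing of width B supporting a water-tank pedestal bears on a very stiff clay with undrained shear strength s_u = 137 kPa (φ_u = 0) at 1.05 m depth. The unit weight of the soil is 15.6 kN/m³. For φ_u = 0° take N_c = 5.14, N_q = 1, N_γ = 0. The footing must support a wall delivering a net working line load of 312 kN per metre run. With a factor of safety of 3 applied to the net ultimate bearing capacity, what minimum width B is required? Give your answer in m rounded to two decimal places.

B = 1.33 m

Overburden at base level: q = 15.6 × 1.05 = 16.38 kPa.
Cohesion term c·N_c = 137 × 5.14 = 704.18 kPa; surcharge term q·N_q = 16.38 × 1 = 16.38 kPa.
q_ult = 704.18 + 16.38 = 720.56 kPa.
For φ = 0 the ½γBN_γ term vanishes, so q_ult is independent of B. q_net = 720.56 − 16.38 = 704.18 kPa; q_all(net) = 704.18/3 = 234.73 kPa.
Required width B = w / q_all(net) = 312 / 234.73 = 1.329 m.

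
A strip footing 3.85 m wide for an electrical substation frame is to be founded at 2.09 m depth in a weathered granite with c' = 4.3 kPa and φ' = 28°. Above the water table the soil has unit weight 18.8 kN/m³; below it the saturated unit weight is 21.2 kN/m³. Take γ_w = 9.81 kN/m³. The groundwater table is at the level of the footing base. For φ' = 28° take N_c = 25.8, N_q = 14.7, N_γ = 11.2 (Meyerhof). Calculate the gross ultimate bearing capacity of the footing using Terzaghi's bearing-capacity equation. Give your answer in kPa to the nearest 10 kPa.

Effective surcharge at the founding depth q = γ·D_f = 18.8 × 2.09 = 39.292 kPa.
The water table coincides with the base, so in the self-weight term γ → γ' = 11.39 kN/m³.
q_ult = c·N_c + q·N_q + 0.5·γ·B·N_γ
     = 4.3 × 25.8 + 39.292 × 14.7 + 0.5 × 11.39 × 3.85 × 11.2
     = 110.94 + 577.59 + 245.57 = 934.1 kPa.

q_ult ≈ 930 kPa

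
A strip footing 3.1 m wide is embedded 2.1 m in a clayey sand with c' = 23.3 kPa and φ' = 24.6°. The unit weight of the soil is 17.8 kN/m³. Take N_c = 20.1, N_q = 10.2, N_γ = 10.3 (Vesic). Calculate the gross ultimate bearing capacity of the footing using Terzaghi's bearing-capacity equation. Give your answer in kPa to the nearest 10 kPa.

Overburden at base level: q = 17.8 × 2.1 = 37.38 kPa.
Cohesion term c·N_c = 23.3 × 20.1 = 468.33 kPa; surcharge term q·N_q = 37.38 × 10.2 = 381.28 kPa; self-weight term 0.5·γ·B·N_γ = 0.5 × 17.8 × 3.1 × 10.3 = 284.18 kPa.
q_ult = 468.33 + 381.28 + 284.18 = 1133.8 kPa.

q_ult ≈ 1130 kPa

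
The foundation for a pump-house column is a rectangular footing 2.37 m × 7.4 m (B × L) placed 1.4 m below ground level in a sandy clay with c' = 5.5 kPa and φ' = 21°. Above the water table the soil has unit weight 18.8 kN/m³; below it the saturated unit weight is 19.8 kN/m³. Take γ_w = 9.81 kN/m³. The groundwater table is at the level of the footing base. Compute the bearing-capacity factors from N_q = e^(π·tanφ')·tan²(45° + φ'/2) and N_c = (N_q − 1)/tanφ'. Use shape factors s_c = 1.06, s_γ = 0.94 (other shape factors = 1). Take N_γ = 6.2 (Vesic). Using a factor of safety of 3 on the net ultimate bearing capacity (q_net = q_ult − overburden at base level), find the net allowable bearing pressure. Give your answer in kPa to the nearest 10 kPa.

q_all(net) ≈ 110 kPa

N_q = e^(π·tan21°)·tan²(55.5°) = 7.07; N_c = (N_q − 1)/tanφ' = 15.81.
Effective surcharge at the founding depth q = γ·D_f = 18.8 × 1.4 = 26.32 kPa.
The water table coincides with the base, so in the self-weight term γ → γ' = 9.99 kN/m³.
q_ult = c·N_c·s_c + q·N_q + 0.5·γ·B·N_γ·s_γ
     = 5.5 × 15.815 × 1.06 + 26.32 × 7.0708 + 0.5 × 9.99 × 2.37 × 6.2 × 0.94
     = 92.201 + 186.1 + 68.993 = 347.3 kPa.
q_net = 347.3 − 26.32 = 320.98 kPa.
q_all(net) = 320.98 / 3 = 106.99 kPa.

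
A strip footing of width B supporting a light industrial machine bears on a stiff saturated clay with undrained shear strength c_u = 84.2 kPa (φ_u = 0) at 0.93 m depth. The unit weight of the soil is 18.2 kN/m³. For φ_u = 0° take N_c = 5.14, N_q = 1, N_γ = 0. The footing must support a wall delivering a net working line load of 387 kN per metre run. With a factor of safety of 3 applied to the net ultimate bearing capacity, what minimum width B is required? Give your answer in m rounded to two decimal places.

q = γ·D_f = 18.2 × 0.93 = 16.926 kPa.
c·N_c = 84.2 × 5.14 = 432.79 kPa
q·N_q = 16.926 × 1 = 16.926 kPa
q_ult = 432.79 + 16.926 = 449.71 kPa.
For φ = 0 the ½γBN_γ term vanishes, so q_ult is independent of B. q_net = 449.71 − 16.926 = 432.79 kPa; q_all(net) = 432.79/3 = 144.26 kPa.
Required width B = w / q_all(net) = 387 / 144.26 = 2.683 m.

B = 2.68 m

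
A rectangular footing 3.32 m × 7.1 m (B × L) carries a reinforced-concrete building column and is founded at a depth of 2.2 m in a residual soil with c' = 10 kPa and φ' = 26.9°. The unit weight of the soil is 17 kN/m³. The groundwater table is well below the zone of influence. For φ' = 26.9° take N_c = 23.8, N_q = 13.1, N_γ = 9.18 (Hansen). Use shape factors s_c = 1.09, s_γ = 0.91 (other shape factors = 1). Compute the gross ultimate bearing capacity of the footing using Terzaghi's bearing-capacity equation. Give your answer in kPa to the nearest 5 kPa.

q_ult ≈ 985 kPa

q = γ·D_f = 17 × 2.2 = 37.4 kPa.
c·N_c·s_c = 10 × 23.8 × 1.09 = 259.42 kPa
q·N_q = 37.4 × 13.1 = 489.94 kPa
0.5·γ·B·N_γ·s_γ = 0.5 × 17 × 3.32 × 9.18 × 0.91 = 235.74 kPa
q_ult = 259.42 + 489.94 + 235.74 = 985.1 kPa.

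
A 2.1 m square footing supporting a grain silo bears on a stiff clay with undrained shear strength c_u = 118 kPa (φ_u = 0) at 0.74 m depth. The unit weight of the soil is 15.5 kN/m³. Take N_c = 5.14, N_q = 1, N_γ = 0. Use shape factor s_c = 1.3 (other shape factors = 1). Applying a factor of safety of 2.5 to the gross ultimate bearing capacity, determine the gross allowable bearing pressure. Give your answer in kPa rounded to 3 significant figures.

q_all ≈ 320 kPa

Overburden at base level: q = 15.5 × 0.74 = 11.47 kPa.
Cohesion term c·N_c·s_c = 118 × 5.14 × 1.3 = 788.48 kPa; surcharge term q·N_q = 11.47 × 1 = 11.47 kPa.
q_ult = 788.48 + 11.47 = 799.95 kPa.
q_all = q_ult / FS = 799.95 / 2.5 = 319.98 kPa.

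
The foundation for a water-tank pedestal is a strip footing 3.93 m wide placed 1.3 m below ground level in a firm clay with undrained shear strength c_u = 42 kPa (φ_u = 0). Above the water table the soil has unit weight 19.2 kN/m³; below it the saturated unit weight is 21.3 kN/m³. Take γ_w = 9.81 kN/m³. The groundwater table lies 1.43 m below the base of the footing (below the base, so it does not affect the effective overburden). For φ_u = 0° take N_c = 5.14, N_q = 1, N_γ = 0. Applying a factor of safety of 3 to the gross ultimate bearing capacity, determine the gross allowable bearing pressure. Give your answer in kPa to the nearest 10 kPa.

q = γ·D_f = 19.2 × 1.3 = 24.96 kPa.
c·N_c = 42 × 5.14 = 215.88 kPa
q·N_q = 24.96 × 1 = 24.96 kPa
q_ult = 215.88 + 24.96 = 240.84 kPa.
q_all = q_ult / FS = 240.84 / 3 = 80.28 kPa.

q_all ≈ 80 kPa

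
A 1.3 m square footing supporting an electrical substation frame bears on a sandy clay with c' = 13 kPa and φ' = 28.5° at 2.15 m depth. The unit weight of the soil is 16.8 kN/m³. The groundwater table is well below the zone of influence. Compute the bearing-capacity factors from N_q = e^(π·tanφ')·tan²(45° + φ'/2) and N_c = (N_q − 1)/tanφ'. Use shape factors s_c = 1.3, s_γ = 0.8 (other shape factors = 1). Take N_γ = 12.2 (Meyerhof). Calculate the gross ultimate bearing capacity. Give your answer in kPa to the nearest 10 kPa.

q_ult ≈ 1120 kPa

tan28.5° = 0.543, so N_q = e^(π×0.543)·tan²(59.25°) = 5.505 × 2.825 = 15.55.
N_c = (15.55 − 1)/tan28.5° = 26.81.
Effective surcharge at the founding depth q = γ·D_f = 16.8 × 2.15 = 36.12 kPa.
q_ult = c·N_c·s_c + q·N_q + 0.5·γ·B·N_γ·s_γ
     = 13 × 26.806 × 1.3 + 36.12 × 15.554 + 0.5 × 16.8 × 1.3 × 12.2 × 0.8
     = 453.02 + 561.82 + 106.58 = 1121.4 kPa.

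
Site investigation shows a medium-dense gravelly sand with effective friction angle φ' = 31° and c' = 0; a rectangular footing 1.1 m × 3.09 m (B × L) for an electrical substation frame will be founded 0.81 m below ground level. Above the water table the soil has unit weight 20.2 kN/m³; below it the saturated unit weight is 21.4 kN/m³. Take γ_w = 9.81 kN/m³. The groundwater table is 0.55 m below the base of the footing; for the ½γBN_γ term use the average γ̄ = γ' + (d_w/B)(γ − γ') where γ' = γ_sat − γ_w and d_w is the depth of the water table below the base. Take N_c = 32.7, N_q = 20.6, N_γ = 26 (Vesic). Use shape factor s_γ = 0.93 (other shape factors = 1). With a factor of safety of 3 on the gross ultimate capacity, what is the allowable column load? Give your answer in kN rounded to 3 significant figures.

q = γ·D_f = 20.2 × 0.81 = 16.362 kPa.
γ' = 11.59 kN/m³; averaging over the depth B below the base, γ̄ = γ' + (d_w/B)(γ − γ') = 15.895 kN/m³.
q·N_q = 16.362 × 20.6 = 337.06 kPa
0.5·γ·B·N_γ·s_γ = 0.5 × 15.895 × 1.1 × 26 × 0.93 = 211.39 kPa
q_ult = 337.06 + 211.39 = 548.44 kPa.
Gross allowable pressure q_all = 548.44 / 3 = 182.81 kPa.
Footing area = 3.399 m², so allowable column load = 182.81 × 3.399 = 621.39 kN.

P_all ≈ 621 kN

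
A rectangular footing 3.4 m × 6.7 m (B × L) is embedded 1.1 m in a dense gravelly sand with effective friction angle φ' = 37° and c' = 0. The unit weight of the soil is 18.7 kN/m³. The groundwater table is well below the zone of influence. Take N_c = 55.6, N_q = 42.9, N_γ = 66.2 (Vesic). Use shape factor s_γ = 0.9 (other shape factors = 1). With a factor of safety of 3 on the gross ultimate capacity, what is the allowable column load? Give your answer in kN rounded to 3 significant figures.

q = γ·D_f = 18.7 × 1.1 = 20.57 kPa.
q·N_q = 20.57 × 42.9 = 882.45 kPa
0.5·γ·B·N_γ·s_γ = 0.5 × 18.7 × 3.4 × 66.2 × 0.9 = 1894 kPa
q_ult = 882.45 + 1894 = 2776.5 kPa.
Gross allowable pressure q_all = 2776.5 / 3 = 925.5 kPa.
Footing area = 22.78 m², so allowable column load = 925.5 × 22.78 = 21083 kN.

P_all ≈ 21100 kN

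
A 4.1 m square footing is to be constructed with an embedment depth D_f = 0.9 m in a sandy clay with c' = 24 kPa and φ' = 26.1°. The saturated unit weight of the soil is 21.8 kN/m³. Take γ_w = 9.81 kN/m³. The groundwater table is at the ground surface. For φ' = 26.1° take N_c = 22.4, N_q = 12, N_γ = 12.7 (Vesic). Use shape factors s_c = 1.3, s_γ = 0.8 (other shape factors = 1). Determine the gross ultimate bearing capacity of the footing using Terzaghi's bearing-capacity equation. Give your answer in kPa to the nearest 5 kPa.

q_ult ≈ 1080 kPa

γ' = 21.8 − 9.81 = 11.99 kN/m³ (submerged throughout). q = 11.99 × 0.9 = 10.791 kPa; the same γ' applies in the ½γBN_γ term.
c·N_c·s_c = 24 × 22.4 × 1.3 = 698.88 kPa
q·N_q = 10.791 × 12 = 129.49 kPa
0.5·γ·B·N_γ·s_γ = 0.5 × 11.99 × 4.1 × 12.7 × 0.8 = 249.73 kPa
q_ult = 698.88 + 129.49 + 249.73 = 1078.1 kPa.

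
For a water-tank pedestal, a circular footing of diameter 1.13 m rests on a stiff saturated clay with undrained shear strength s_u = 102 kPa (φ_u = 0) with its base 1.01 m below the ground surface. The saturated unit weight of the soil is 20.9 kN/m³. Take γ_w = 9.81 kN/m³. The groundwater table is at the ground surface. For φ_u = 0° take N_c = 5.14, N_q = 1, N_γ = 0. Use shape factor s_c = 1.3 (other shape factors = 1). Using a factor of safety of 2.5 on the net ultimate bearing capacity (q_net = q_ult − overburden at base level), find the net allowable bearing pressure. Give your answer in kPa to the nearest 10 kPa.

q_all(net) ≈ 270 kPa

γ' = 20.9 − 9.81 = 11.09 kN/m³ (submerged throughout). q = 11.09 × 1.01 = 11.201 kPa.
c·N_c·s_c = 102 × 5.14 × 1.3 = 681.56 kPa
q·N_q = 11.201 × 1 = 11.201 kPa
q_ult = 681.56 + 11.201 = 692.76 kPa.
q_net = 692.76 − 11.201 = 681.56 kPa.
q_all(net) = 681.56 / 2.5 = 272.63 kPa.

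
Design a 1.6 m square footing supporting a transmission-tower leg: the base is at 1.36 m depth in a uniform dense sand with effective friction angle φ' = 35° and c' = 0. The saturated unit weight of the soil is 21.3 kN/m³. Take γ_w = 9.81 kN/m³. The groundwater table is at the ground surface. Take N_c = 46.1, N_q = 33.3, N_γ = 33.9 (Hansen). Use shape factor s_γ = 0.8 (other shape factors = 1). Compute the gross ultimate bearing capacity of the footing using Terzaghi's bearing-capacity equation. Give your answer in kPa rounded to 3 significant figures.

q_ult ≈ 770 kPa

Water table at ground surface, so effective unit weight γ' = 21.3 − 9.81 = 11.49 kN/m³ is used throughout; overburden q = 11.49 × 1.36 = 15.626 kPa; the same γ' applies in the ½γBN_γ term.
Surcharge term q·N_q = 15.626 × 33.3 = 520.36 kPa; self-weight term 0.5·γ·B·N_γ·s_γ = 0.5 × 11.49 × 1.6 × 33.9 × 0.8 = 249.29 kPa.
q_ult = 520.36 + 249.29 = 769.65 kPa.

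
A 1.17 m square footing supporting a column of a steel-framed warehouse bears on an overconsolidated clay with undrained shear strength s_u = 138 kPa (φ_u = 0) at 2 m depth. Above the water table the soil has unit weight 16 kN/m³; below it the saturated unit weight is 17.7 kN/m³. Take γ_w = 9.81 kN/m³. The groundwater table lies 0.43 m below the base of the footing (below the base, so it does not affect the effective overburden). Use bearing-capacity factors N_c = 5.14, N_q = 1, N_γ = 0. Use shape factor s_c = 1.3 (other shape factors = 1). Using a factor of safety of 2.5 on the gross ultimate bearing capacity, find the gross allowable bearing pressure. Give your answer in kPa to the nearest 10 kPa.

q = γ·D_f = 16 × 2 = 32 kPa.
c·N_c·s_c = 138 × 5.14 × 1.3 = 922.12 kPa
q·N_q = 32 × 1 = 32 kPa
q_ult = 922.12 + 32 = 954.12 kPa.
q_all = 954.12 / 2.5 = 381.65 kPa.

q_all ≈ 380 kPa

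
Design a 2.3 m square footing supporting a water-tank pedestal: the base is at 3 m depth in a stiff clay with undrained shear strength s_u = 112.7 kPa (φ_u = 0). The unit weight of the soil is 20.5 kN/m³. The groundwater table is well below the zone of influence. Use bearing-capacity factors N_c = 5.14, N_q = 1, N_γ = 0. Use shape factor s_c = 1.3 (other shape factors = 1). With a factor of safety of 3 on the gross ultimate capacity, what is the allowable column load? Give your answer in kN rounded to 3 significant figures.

q = γ·D_f = 20.5 × 3 = 61.5 kPa.
c·N_c·s_c = 112.7 × 5.14 × 1.3 = 753.06 kPa
q·N_q = 61.5 × 1 = 61.5 kPa
q_ult = 753.06 + 61.5 = 814.56 kPa.
Gross allowable pressure q_all = 814.56 / 3 = 271.52 kPa.
Footing area = 5.29 m², so allowable column load = 271.52 × 5.29 = 1436.3 kN.

P_all ≈ 1440 kN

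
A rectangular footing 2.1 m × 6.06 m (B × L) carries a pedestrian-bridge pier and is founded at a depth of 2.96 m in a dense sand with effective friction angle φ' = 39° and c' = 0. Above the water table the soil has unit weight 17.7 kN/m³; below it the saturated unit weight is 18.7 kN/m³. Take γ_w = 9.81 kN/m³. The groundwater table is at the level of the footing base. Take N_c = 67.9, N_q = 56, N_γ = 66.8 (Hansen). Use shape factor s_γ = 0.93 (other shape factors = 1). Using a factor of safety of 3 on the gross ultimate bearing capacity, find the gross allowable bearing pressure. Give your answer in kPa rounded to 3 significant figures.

q_all ≈ 1170 kPa

Effective surcharge at the founding depth q = γ·D_f = 17.7 × 2.96 = 52.392 kPa.
The water table coincides with the base, so in the self-weight term γ → γ' = 8.89 kN/m³.
q_ult = q·N_q + 0.5·γ·B·N_γ·s_γ
     = 52.392 × 56 + 0.5 × 8.89 × 2.1 × 66.8 × 0.93
     = 2934 + 579.9 = 3513.8 kPa.
q_all = 3513.8 / 3 = 1171.3 kPa.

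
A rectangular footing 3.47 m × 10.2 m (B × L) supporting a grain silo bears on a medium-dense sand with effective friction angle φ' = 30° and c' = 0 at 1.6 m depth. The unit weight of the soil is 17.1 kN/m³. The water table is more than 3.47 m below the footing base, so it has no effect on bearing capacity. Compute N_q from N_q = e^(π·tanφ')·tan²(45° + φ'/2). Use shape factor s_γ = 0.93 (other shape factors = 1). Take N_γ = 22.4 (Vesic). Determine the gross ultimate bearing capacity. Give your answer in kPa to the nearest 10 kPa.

tan30° = 0.5774, so N_q = e^(π×0.5774)·tan²(60°) = 6.134 × 3.0 = 18.4.
q = γ·D_f = 17.1 × 1.6 = 27.36 kPa.
q·N_q = 27.36 × 18.401 = 503.45 kPa
0.5·γ·B·N_γ·s_γ = 0.5 × 17.1 × 3.47 × 22.4 × 0.93 = 618.05 kPa
q_ult = 503.45 + 618.05 = 1121.5 kPa.

q_ult ≈ 1120 kPa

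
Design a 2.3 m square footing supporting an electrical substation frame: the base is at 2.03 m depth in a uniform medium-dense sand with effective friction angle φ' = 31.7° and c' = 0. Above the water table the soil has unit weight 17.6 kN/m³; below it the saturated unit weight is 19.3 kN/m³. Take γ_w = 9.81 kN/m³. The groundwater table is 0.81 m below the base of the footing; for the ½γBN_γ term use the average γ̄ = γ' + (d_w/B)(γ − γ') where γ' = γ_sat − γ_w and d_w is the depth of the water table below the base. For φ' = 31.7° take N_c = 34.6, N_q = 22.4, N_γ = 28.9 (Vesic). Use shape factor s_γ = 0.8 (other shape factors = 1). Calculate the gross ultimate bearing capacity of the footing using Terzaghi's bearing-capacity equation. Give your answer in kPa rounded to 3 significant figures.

Overburden at base level: q = 17.6 × 2.03 = 35.728 kPa.
The water table is 0.81 m below the base (< B = 2.3 m), so the ½γBN_γ term uses γ̄ = γ' + (d_w/B)(γ − γ') = 9.49 + (0.81/2.3)(17.6 − 9.49) = 12.346 kN/m³.
Surcharge term q·N_q = 35.728 × 22.4 = 800.31 kPa; self-weight term 0.5·γ·B·N_γ·s_γ = 0.5 × 12.346 × 2.3 × 28.9 × 0.8 = 328.26 kPa.
q_ult = 800.31 + 328.26 = 1128.6 kPa.

q_ult ≈ 1130 kPa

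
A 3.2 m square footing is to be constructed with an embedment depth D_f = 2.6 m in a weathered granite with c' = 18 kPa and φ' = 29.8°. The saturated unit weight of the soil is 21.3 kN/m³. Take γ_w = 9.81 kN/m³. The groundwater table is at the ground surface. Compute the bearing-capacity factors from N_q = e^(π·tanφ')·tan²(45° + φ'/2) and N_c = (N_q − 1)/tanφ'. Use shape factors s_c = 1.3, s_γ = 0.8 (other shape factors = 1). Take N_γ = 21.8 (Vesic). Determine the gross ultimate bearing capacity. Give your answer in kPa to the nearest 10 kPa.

q_ult ≈ 1550 kPa

tan29.8° = 0.5727, so N_q = e^(π×0.5727)·tan²(59.9°) = 6.045 × 2.976 = 17.99.
N_c = (17.99 − 1)/tan29.8° = 29.66.
With the water table at the surface the whole profile is submerged: γ' = 21.3 − 9.81 = 11.49 kN/m³, so q = γ'·D_f = 29.874 kPa; the same γ' applies in the ½γBN_γ term.
q_ult = c·N_c·s_c + q·N_q + 0.5·γ·B·N_γ·s_γ
     = 18 × 29.665 × 1.3 + 29.874 × 17.989 + 0.5 × 11.49 × 3.2 × 21.8 × 0.8
     = 694.15 + 537.41 + 320.62 = 1552.2 kPa.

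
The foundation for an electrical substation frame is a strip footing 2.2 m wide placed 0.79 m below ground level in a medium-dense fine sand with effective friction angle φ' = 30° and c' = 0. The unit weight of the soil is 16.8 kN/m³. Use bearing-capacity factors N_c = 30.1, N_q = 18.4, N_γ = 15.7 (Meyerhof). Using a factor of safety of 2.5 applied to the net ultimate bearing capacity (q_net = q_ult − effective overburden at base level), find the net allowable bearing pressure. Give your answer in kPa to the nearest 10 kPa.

q_all(net) ≈ 210 kPa

q = γ·D_f = 16.8 × 0.79 = 13.272 kPa.
q·N_q = 13.272 × 18.4 = 244.2 kPa
0.5·γ·B·N_γ = 0.5 × 16.8 × 2.2 × 15.7 = 290.14 kPa
q_ult = 244.2 + 290.14 = 534.34 kPa.
Net ultimate: q_net = 534.34 − 13.272 = 521.07 kPa.
q_all(net) = 521.07 / 2.5 = 208.43 kPa.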